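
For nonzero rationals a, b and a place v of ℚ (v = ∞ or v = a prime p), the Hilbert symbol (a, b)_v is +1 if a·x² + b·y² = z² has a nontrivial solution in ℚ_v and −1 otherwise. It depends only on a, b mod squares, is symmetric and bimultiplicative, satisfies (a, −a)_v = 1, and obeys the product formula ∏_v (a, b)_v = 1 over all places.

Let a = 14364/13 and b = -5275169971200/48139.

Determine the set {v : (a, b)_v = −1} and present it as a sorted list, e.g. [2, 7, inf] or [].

(a, b) ≡ (5187, -7917) mod (ℚ^×)²; places V = {2, 3, 5, 7, 13, 19, 23, 29, ∞}.
(a,b)_2: α=2, β=10; u≡3, v≡3 (mod 8); ε(u)ε(v)=1·1, αω(v)=2·1, βω(u)=10·1; sum ≡ 1  ⇒  -1.
(a,b)_29: α=0, u≡23; β=1, v≡3 (mod 29); (23|29)=+1, (3|29)=-1; sign (−1)^0·+1^1·-1^0 = +1.
(a,b)_23: α=0, u≡8; β=-2, v≡3 (mod 23); (8|23)=+1, (3|23)=+1; sign (−1)^0·+1^-2·+1^0 = +1.
(a,b)_5: α=0, u≡3; β=2, v≡3 (mod 5); (3|5)=-1, (3|5)=-1; sign (−1)^0·-1^2·-1^0 = +1.
(a,b)_7: α=1, u≡6; β=-1, v≡6 (mod 7); (6|7)=-1, (6|7)=-1; sign (−1)^1·-1^-1·-1^1 = -1.
(a,b)_19: α=1, u≡7; β=2, v≡9 (mod 19); (7|19)=+1, (9|19)=+1; sign (−1)^0·+1^2·+1^1 = +1.
(a,b)_13: α=-1, u≡12; β=-1, v≡6 (mod 13); (12|13)=+1, (6|13)=-1; sign (−1)^0·+1^-1·-1^-1 = -1.
(a,b)_∞: sgn(5187)=+, sgn(-7917)=−, so +1.
(a,b)_3: α=3, u≡1; β=9, v≡1 (mod 3); (1|3)=+1, (1|3)=+1; sign (−1)^1·+1^9·+1^3 = -1.
Ram(5187, -7917) = {2, 3, 7, 13}; no ℚ_2-point on the conic.

[2, 3, 7, 13]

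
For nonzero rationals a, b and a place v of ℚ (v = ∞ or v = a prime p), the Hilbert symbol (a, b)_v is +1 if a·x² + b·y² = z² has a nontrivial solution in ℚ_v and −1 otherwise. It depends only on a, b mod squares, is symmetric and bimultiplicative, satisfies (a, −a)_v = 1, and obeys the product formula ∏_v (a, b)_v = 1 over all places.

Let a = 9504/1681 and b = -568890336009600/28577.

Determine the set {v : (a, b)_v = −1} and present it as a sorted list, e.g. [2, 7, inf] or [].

(a, b) ≡ (66, -266662) mod (ℚ^×)²; places V = {2, 3, 5, 11, 17, 23, 31, 41, ∞}.
(a,b)_23: α=0, u≡14; β=5, v≡11 (mod 23); (14|23)=-1, (11|23)=-1; sign (−1)^0·-1^5·-1^0 = -1.
(a,b)_41: α=-2, u≡33; β=-2, v≡25 (mod 41); (33|41)=+1, (25|41)=+1; sign (−1)^0·+1^-2·+1^-2 = +1.
(a,b)_5: α=0, u≡4; β=2, v≡3 (mod 5); (4|5)=+1, (3|5)=-1; sign (−1)^0·+1^2·-1^0 = +1.
(a,b)_∞: sgn(66)=+, sgn(-266662)=−, so +1.
(a,b)_11: α=1, u≡8; β=1, v≡8 (mod 11); (8|11)=-1, (8|11)=-1; sign (−1)^1·-1^1·-1^1 = -1.
(a,b)_3: α=3, u≡1; β=4, v≡2 (mod 3); (1|3)=+1, (2|3)=-1; sign (−1)^0·+1^4·-1^3 = -1.
(a,b)_2: α=5, β=7; u≡1, v≡5 (mod 8); ε(u)ε(v)=0·0, αω(v)=5·1, βω(u)=7·0; sum ≡ 1  ⇒  -1.
(a,b)_17: α=0, u≡8; β=-1, v≡12 (mod 17); (8|17)=+1, (12|17)=-1; sign (−1)^0·+1^-1·-1^0 = +1.
(a,b)_31: α=0, u≡7; β=1, v≡5 (mod 31); (7|31)=+1, (5|31)=+1; sign (−1)^0·+1^1·+1^0 = +1.
|Ram(66, -266662)| = 4, even; anisotropic at {2, 3, 11, 23}.

[2, 3, 11, 23]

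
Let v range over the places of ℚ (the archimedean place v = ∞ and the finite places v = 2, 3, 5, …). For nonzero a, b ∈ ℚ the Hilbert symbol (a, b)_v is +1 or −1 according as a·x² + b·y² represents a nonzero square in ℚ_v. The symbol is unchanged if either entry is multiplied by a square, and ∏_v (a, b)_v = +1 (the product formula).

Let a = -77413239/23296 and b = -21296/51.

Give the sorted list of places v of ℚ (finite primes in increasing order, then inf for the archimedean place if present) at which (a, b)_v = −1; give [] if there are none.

Mod squares: a ≡ -119301, b ≡ -561. Check v ∈ {∞, 2, 3, 7, 11, 13, 17, 19, 23}.
v=17: a=17^0·(≡3), b=17^-1·(≡13) mod 17; (3|17)=-1, (13|17)=+1; (−1)^{0·-1·8}·(-1)^-1·(+1)^0 = -1.
v=7: a=7^-1·(≡2), b=7^0·(≡6) mod 7; (2|7)=+1, (6|7)=-1; (−1)^{-1·0·3}·(+1)^0·(-1)^-1 = -1.
v=∞: -119301 < 0 and -561 < 0  ⇒  (a,b)_∞ = -1.
v=3: a=3^11·(≡1), b=3^-1·(≡2) mod 3; (1|3)=+1, (2|3)=-1; (−1)^{11·-1·1}·(+1)^-1·(-1)^11 = +1.
v=19: a=19^1·(≡18), b=19^0·(≡9) mod 19; (18|19)=-1, (9|19)=+1; (−1)^{1·0·9}·(-1)^0·(+1)^1 = +1.
v=23: a=23^1·(≡14), b=23^0·(≡5) mod 23; (14|23)=-1, (5|23)=-1; (−1)^{1·0·11}·(-1)^0·(-1)^1 = -1.
v=11: a=11^0·(≡1), b=11^3·(≡4) mod 11; (1|11)=+1, (4|11)=+1; (−1)^{0·3·5}·(+1)^3·(+1)^0 = +1.
v=2: v_2(a)=-8, v_2(b)=4; units ≡ 3, 7 (mod 8); ε·ε+αω+βω = 1·1+-8·0+4·1 ≡ 1  ⇒  (a,b)_2 = -1.
v=13: a=13^-1·(≡10), b=13^0·(≡2) mod 13; (10|13)=+1, (2|13)=-1; (−1)^{-1·0·6}·(+1)^0·(-1)^-1 = -1.
|Ram(-119301, -561)| = 6, even; anisotropic at {2, 7, 13, 17, 23, ∞}.

[2, 7, 13, 17, 23, inf]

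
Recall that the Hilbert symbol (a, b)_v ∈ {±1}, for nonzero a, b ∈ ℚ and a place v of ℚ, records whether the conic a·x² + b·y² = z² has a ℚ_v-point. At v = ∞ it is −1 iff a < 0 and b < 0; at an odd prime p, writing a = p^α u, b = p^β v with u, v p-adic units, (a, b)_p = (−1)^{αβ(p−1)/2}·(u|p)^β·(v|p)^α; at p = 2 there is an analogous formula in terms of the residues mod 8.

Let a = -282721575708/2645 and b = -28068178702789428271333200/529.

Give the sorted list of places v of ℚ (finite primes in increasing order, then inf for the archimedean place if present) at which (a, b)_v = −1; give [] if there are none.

[5, 13, 17, 19, 31, 41, 47, inf]

(a, b) ≡ (-1920235, -20323693) mod (ℚ^×)²; places V = {2, 3, 5, 11, 13, 17, 19, 23, 29, 31, 37, 41, 47, ∞}.
(a,b)_19: α=1, u≡2; β=2, v≡3 (mod 19); (2|19)=-1, (3|19)=-1; sign (−1)^0·-1^2·-1^1 = -1.
(a,b)_5: α=-1, u≡3; β=2, v≡3 (mod 5); (3|5)=-1, (3|5)=-1; sign (−1)^0·-1^2·-1^-1 = -1.
(a,b)_29: α=1, u≡8; β=3, v≡10 (mod 29); (8|29)=-1, (10|29)=-1; sign (−1)^0·-1^3·-1^1 = +1.
(a,b)_2: α=2, β=4; u≡5, v≡3 (mod 8); ε(u)ε(v)=0·1, αω(v)=2·1, βω(u)=4·1; sum ≡ 0  ⇒  +1.
(a,b)_17: α=1, u≡6; β=4, v≡7 (mod 17); (6|17)=-1, (7|17)=-1; sign (−1)^0·-1^4·-1^1 = -1.
(a,b)_∞: sgn(-1920235)=−, sgn(-20323693)=−, so -1.
(a,b)_23: α=-2, u≡18; β=-2, v≡12 (mod 23); (18|23)=+1, (12|23)=+1; sign (−1)^0·+1^-2·+1^-2 = +1.
(a,b)_11: α=2, u≡8; β=0, v≡10 (mod 11); (8|11)=-1, (10|11)=-1; sign (−1)^0·-1^0·-1^2 = +1.
(a,b)_41: α=1, u≡27; β=2, v≡34 (mod 41); (27|41)=-1, (34|41)=-1; sign (−1)^0·-1^2·-1^1 = -1.
(a,b)_47: α=0, u≡23; β=1, v≡21 (mod 47); (23|47)=-1, (21|47)=+1; sign (−1)^0·-1^1·+1^0 = -1.
(a,b)_3: α=2, u≡2; β=4, v≡2 (mod 3); (2|3)=-1, (2|3)=-1; sign (−1)^0·-1^4·-1^2 = +1.
(a,b)_37: α=0, u≡21; β=1, v≡6 (mod 37); (21|37)=+1, (6|37)=-1; sign (−1)^0·+1^1·-1^0 = +1.
(a,b)_31: α=0, u≡27; β=1, v≡2 (mod 31); (27|31)=-1, (2|31)=+1; sign (−1)^0·-1^1·+1^0 = -1.
(a,b)_13: α=2, u≡2; β=1, v≡8 (mod 13); (2|13)=-1, (8|13)=-1; sign (−1)^0·-1^1·-1^2 = -1.
(-1920235, -20323693 / ℚ) ramifies at {5, 13, 17, 19, 31, 41, 47, ∞}: a division algebra.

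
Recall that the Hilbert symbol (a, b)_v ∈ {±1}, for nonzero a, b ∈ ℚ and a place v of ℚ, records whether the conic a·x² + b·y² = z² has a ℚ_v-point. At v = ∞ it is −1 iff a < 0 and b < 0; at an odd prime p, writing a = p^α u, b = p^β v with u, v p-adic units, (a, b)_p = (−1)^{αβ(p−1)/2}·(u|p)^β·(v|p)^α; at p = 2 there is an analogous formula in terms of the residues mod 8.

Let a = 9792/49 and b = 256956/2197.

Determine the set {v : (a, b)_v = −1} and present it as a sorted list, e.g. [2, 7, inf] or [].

[3, 23]

(a, b) ≡ (17, 17043) mod (ℚ^×)²; places V = {2, 3, 7, 13, 17, 19, 23, ∞}.
(a,b)_∞: sgn(17)=+, sgn(17043)=+, so +1.
(a,b)_23: α=0, u≡21; β=1, v≡11 (mod 23); (21|23)=-1, (11|23)=-1; sign (−1)^0·-1^1·-1^0 = -1.
(a,b)_2: α=6, β=2; u≡1, v≡3 (mod 8); ε(u)ε(v)=0·1, αω(v)=6·1, βω(u)=2·0; sum ≡ 0  ⇒  +1.
(a,b)_19: α=0, u≡11; β=1, v≡6 (mod 19); (11|19)=+1, (6|19)=+1; sign (−1)^0·+1^1·+1^0 = +1.
(a,b)_13: α=0, u≡12; β=-3, v≡11 (mod 13); (12|13)=+1, (11|13)=-1; sign (−1)^0·+1^-3·-1^0 = +1.
(a,b)_3: α=2, u≡2; β=1, v≡2 (mod 3); (2|3)=-1, (2|3)=-1; sign (−1)^0·-1^1·-1^2 = -1.
(a,b)_7: α=-2, u≡6; β=2, v≡6 (mod 7); (6|7)=-1, (6|7)=-1; sign (−1)^0·-1^2·-1^-2 = +1.
(a,b)_17: α=1, u≡1; β=0, v≡13 (mod 17); (1|17)=+1, (13|17)=+1; sign (−1)^0·+1^0·+1^1 = +1.
Ram(17, 17043) = {3, 23}; no ℚ_3-point on the conic.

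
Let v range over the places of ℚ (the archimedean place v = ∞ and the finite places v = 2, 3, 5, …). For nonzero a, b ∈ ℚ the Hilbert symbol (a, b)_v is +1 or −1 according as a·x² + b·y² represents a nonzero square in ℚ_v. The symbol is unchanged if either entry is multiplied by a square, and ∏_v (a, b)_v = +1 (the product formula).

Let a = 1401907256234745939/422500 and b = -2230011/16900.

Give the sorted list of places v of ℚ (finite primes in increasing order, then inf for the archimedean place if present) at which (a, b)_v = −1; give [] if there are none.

[7, 23]

(a, b) ≡ (651, -3059) mod (ℚ^×)²; places V = {2, 3, 5, 7, 13, 19, 23, 31, ∞}.
(a,b)_23: α=4, u≡20; β=1, v≡7 (mod 23); (20|23)=-1, (7|23)=-1; sign (−1)^0·-1^1·-1^4 = -1.
(a,b)_3: α=11, u≡1; β=6, v≡1 (mod 3); (1|3)=+1, (1|3)=+1; sign (−1)^0·+1^6·+1^11 = +1.
(a,b)_2: α=-2, β=-2; u≡3, v≡5 (mod 8); ε(u)ε(v)=1·0, αω(v)=-2·1, βω(u)=-2·1; sum ≡ 0  ⇒  +1.
(a,b)_∞: sgn(651)=+, sgn(-3059)=−, so +1.
(a,b)_19: α=4, u≡7; β=1, v≡12 (mod 19); (7|19)=+1, (12|19)=-1; sign (−1)^0·+1^1·-1^4 = +1.
(a,b)_5: α=-4, u≡4; β=-2, v≡4 (mod 5); (4|5)=+1, (4|5)=+1; sign (−1)^0·+1^-2·+1^-4 = +1.
(a,b)_13: α=-2, u≡4; β=-2, v≡1 (mod 13); (4|13)=+1, (1|13)=+1; sign (−1)^0·+1^-2·+1^-2 = +1.
(a,b)_31: α=1, u≡24; β=0, v≡1 (mod 31); (24|31)=-1, (1|31)=+1; sign (−1)^0·-1^0·+1^1 = +1.
(a,b)_7: α=1, u≡4; β=1, v≡2 (mod 7); (4|7)=+1, (2|7)=+1; sign (−1)^1·+1^1·+1^1 = -1.
Ram(651, -3059) = {7, 23}; no ℚ_7-point on the conic.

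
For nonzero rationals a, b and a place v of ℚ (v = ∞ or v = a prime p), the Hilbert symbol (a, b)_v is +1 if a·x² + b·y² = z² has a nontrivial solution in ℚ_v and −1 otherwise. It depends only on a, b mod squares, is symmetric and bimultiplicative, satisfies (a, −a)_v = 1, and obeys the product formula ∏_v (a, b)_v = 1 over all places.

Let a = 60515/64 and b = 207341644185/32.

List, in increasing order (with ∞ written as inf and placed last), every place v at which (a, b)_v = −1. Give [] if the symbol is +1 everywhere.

[2, 5, 13, 17, 19, 31]

Mod squares: a ≡ 1235, b ≡ 1575730. Check v ∈ {∞, 2, 3, 5, 7, 13, 17, 19, 23, 31}.
v=5: a=5^1·(≡2), b=5^1·(≡1) mod 5; (2|5)=-1, (1|5)=+1; (−1)^{1·1·2}·(-1)^1·(+1)^1 = -1.
v=13: a=13^1·(≡12), b=13^1·(≡7) mod 13; (12|13)=+1, (7|13)=-1; (−1)^{1·1·6}·(+1)^1·(-1)^1 = -1.
v=17: a=17^0·(≡14), b=17^1·(≡12) mod 17; (14|17)=-1, (12|17)=-1; (−1)^{0·1·8}·(-1)^1·(-1)^0 = -1.
v=23: a=23^0·(≡18), b=23^1·(≡18) mod 23; (18|23)=+1, (18|23)=+1; (−1)^{0·1·11}·(+1)^1·(+1)^0 = +1.
v=3: a=3^0·(≡2), b=3^6·(≡1) mod 3; (2|3)=-1, (1|3)=+1; (−1)^{0·6·1}·(-1)^6·(+1)^0 = +1.
v=31: a=31^0·(≡17), b=31^1·(≡12) mod 31; (17|31)=-1, (12|31)=-1; (−1)^{0·1·15}·(-1)^1·(-1)^0 = -1.
v=2: v_2(a)=-6, v_2(b)=-5; units ≡ 3, 1 (mod 8); ε·ε+αω+βω = 1·0+-6·0+-5·1 ≡ 1  ⇒  (a,b)_2 = -1.
v=19: a=19^1·(≡18), b=19^2·(≡3) mod 19; (18|19)=-1, (3|19)=-1; (−1)^{1·2·9}·(-1)^2·(-1)^1 = -1.
v=∞: 1235 > 0 and 1575730 > 0  ⇒  (a,b)_∞ = +1.
v=7: a=7^2·(≡3), b=7^0·(≡1) mod 7; (3|7)=-1, (1|7)=+1; (−1)^{2·0·3}·(-1)^0·(+1)^2 = +1.
Ram(1235, 1575730) = {2, 5, 13, 17, 19, 31}; no ℚ_2-point on the conic.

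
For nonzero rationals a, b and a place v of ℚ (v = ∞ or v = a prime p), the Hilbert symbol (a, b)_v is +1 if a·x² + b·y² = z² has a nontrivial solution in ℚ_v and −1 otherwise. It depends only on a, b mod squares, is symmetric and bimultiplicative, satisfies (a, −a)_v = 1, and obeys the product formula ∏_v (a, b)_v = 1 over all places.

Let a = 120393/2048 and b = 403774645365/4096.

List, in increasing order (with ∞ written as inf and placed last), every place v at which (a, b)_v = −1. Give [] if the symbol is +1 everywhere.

(a, b) ≡ (546, 1365) mod (ℚ^×)²; places V = {2, 3, 5, 7, 13, ∞}.
(a,b)_13: α=1, u≡10; β=3, v≡9 (mod 13); (10|13)=+1, (9|13)=+1; sign (−1)^0·+1^3·+1^1 = +1.
(a,b)_7: α=3, u≡2; β=5, v≡6 (mod 7); (2|7)=+1, (6|7)=-1; sign (−1)^1·+1^5·-1^3 = +1.
(a,b)_5: α=0, u≡1; β=1, v≡3 (mod 5); (1|5)=+1, (3|5)=-1; sign (−1)^0·+1^1·-1^0 = +1.
(a,b)_∞: sgn(546)=+, sgn(1365)=+, so +1.
(a,b)_3: α=3, u≡2; β=7, v≡2 (mod 3); (2|3)=-1, (2|3)=-1; sign (−1)^1·-1^7·-1^3 = -1.
(a,b)_2: α=-11, β=-12; u≡1, v≡5 (mod 8); ε(u)ε(v)=0·0, αω(v)=-11·1, βω(u)=-12·0; sum ≡ 1  ⇒  -1.
(546, 1365 / ℚ) ramifies at {2, 3}: a division algebra.

[2, 3]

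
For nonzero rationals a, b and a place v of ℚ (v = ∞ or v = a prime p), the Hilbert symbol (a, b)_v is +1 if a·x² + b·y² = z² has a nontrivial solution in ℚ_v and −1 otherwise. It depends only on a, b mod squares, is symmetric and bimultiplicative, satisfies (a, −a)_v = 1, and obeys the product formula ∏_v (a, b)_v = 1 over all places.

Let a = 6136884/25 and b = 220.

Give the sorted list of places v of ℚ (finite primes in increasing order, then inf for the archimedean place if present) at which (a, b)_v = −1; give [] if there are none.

(a, b) ≡ (18941, 55) mod (ℚ^×)²; places V = {2, 3, 5, 11, 13, 31, 47, ∞}.
(a,b)_∞: sgn(18941)=+, sgn(55)=+, so +1.
(a,b)_3: α=4, u≡2; β=0, v≡1 (mod 3); (2|3)=-1, (1|3)=+1; sign (−1)^0·-1^0·+1^4 = +1.
(a,b)_47: α=1, u≡4; β=0, v≡32 (mod 47); (4|47)=+1, (32|47)=+1; sign (−1)^0·+1^0·+1^1 = +1.
(a,b)_13: α=1, u≡1; β=0, v≡12 (mod 13); (1|13)=+1, (12|13)=+1; sign (−1)^0·+1^0·+1^1 = +1.
(a,b)_5: α=-2, u≡4; β=1, v≡4 (mod 5); (4|5)=+1, (4|5)=+1; sign (−1)^0·+1^1·+1^-2 = +1.
(a,b)_31: α=1, u≡21; β=0, v≡3 (mod 31); (21|31)=-1, (3|31)=-1; sign (−1)^0·-1^0·-1^1 = -1.
(a,b)_11: α=0, u≡2; β=1, v≡9 (mod 11); (2|11)=-1, (9|11)=+1; sign (−1)^0·-1^1·+1^0 = -1.
(a,b)_2: α=2, β=2; u≡5, v≡7 (mod 8); ε(u)ε(v)=0·1, αω(v)=2·0, βω(u)=2·1; sum ≡ 0  ⇒  +1.
(18941, 55 / ℚ) ramifies at {11, 31}: a division algebra.

[11, 31]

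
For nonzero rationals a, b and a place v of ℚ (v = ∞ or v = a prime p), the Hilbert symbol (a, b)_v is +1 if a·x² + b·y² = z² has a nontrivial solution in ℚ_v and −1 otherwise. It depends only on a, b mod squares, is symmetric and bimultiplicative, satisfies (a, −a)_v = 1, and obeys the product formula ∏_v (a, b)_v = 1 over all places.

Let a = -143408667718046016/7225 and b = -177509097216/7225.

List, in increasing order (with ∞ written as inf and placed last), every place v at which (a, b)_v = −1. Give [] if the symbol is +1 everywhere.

[3, inf]

(a, b) ≡ (-203169109, -951159) mod (ℚ^×)²; places V = {2, 3, 5, 11, 13, 17, 19, 37, 41, 43, 47, ∞}.
(a,b)_3: α=8, u≡2; β=7, v≡2 (mod 3); (2|3)=-1, (2|3)=-1; sign (−1)^0·-1^7·-1^8 = -1.
(a,b)_13: α=1, u≡1; β=0, v≡3 (mod 13); (1|13)=+1, (3|13)=+1; sign (−1)^0·+1^0·+1^1 = +1.
(a,b)_2: α=6, β=8; u≡3, v≡1 (mod 8); ε(u)ε(v)=1·0, αω(v)=6·0, βω(u)=8·1; sum ≡ 0  ⇒  +1.
(a,b)_11: α=1, u≡5; β=1, v≡2 (mod 11); (5|11)=+1, (2|11)=-1; sign (−1)^1·+1^1·-1^1 = +1.
(a,b)_5: α=-2, u≡1; β=-2, v≡1 (mod 5); (1|5)=+1, (1|5)=+1; sign (−1)^0·+1^-2·+1^-2 = +1.
(a,b)_19: α=1, u≡10; β=1, v≡1 (mod 19); (10|19)=-1, (1|19)=+1; sign (−1)^1·-1^1·+1^1 = +1.
(a,b)_17: α=-2, u≡1; β=-2, v≡15 (mod 17); (1|17)=+1, (15|17)=+1; sign (−1)^0·+1^-2·+1^-2 = +1.
(a,b)_43: α=1, u≡32; β=0, v≡4 (mod 43); (32|43)=-1, (4|43)=+1; sign (−1)^0·-1^0·+1^1 = +1.
(a,b)_37: α=1, u≡23; β=1, v≡19 (mod 37); (23|37)=-1, (19|37)=-1; sign (−1)^0·-1^1·-1^1 = +1.
(a,b)_∞: sgn(-203169109)=−, sgn(-951159)=−, so -1.
(a,b)_47: α=1, u≡20; β=0, v≡27 (mod 47); (20|47)=-1, (27|47)=+1; sign (−1)^0·-1^0·+1^1 = +1.
(a,b)_41: α=2, u≡10; β=1, v≡12 (mod 41); (10|41)=+1, (12|41)=-1; sign (−1)^0·+1^1·-1^2 = +1.
(-203169109, -951159 / ℚ) ramifies at {3, ∞}: a division algebra.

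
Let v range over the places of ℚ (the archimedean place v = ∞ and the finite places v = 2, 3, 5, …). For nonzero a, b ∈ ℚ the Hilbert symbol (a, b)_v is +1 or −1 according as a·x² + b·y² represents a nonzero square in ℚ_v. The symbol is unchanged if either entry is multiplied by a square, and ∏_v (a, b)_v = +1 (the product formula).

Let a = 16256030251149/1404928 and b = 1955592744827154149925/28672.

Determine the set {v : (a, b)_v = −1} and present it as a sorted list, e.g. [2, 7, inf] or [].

(a, b) ≡ (3095547, 91) mod (ℚ^×)²; places V = {2, 3, 5, 7, 13, 17, 23, 29, 43, 47, ∞}.
(a,b)_43: α=2, u≡19; β=4, v≡34 (mod 43); (19|43)=-1, (34|43)=-1; sign (−1)^0·-1^4·-1^2 = +1.
(a,b)_2: α=-12, β=-12; u≡3, v≡3 (mod 8); ε(u)ε(v)=1·1, αω(v)=-12·1, βω(u)=-12·1; sum ≡ 1  ⇒  -1.
(a,b)_23: α=1, u≡3; β=2, v≡10 (mod 23); (3|23)=+1, (10|23)=-1; sign (−1)^0·+1^2·-1^1 = -1.
(a,b)_3: α=3, u≡2; β=4, v≡1 (mod 3); (2|3)=-1, (1|3)=+1; sign (−1)^0·-1^4·+1^3 = +1.
(a,b)_17: α=1, u≡15; β=2, v≡11 (mod 17); (15|17)=+1, (11|17)=-1; sign (−1)^0·+1^2·-1^1 = -1.
(a,b)_∞: sgn(3095547)=+, sgn(91)=+, so +1.
(a,b)_7: α=-3, u≡3; β=-1, v≡5 (mod 7); (3|7)=-1, (5|7)=-1; sign (−1)^1·-1^-1·-1^-3 = -1.
(a,b)_13: α=1, u≡6; β=3, v≡8 (mod 13); (6|13)=-1, (8|13)=-1; sign (−1)^0·-1^3·-1^1 = +1.
(a,b)_47: α=2, u≡22; β=0, v≡39 (mod 47); (22|47)=-1, (39|47)=-1; sign (−1)^0·-1^0·-1^2 = +1.
(a,b)_29: α=1, u≡13; β=2, v≡16 (mod 29); (13|29)=+1, (16|29)=+1; sign (−1)^0·+1^2·+1^1 = +1.
(a,b)_5: α=0, u≡3; β=2, v≡1 (mod 5); (3|5)=-1, (1|5)=+1; sign (−1)^0·-1^2·+1^0 = +1.
Ram(3095547, 91) = {2, 7, 17, 23}; no ℚ_2-point on the conic.

[2, 7, 17, 23]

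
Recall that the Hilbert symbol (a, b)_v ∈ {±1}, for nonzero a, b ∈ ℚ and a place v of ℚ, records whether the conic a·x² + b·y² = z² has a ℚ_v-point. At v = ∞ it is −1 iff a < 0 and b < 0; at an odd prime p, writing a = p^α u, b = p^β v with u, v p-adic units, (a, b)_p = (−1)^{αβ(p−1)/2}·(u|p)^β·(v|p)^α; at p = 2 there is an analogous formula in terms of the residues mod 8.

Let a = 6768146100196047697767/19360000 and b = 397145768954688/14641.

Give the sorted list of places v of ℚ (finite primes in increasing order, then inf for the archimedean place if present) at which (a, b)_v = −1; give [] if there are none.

[13, 31]

Mod squares: a ≡ 527, b ≡ 13. Check v ∈ {∞, 2, 3, 5, 7, 11, 13, 17, 19, 23, 31}.
v=19: a=19^4·(≡8), b=19^2·(≡14) mod 19; (8|19)=-1, (14|19)=-1; (−1)^{4·2·9}·(-1)^2·(-1)^4 = +1.
v=2: v_2(a)=-8, v_2(b)=6; units ≡ 7, 5 (mod 8); ε·ε+αω+βω = 1·0+-8·1+6·0 ≡ 0  ⇒  (a,b)_2 = +1.
v=13: a=13^2·(≡6), b=13^1·(≡4) mod 13; (6|13)=-1, (4|13)=+1; (−1)^{2·1·6}·(-1)^1·(+1)^2 = -1.
v=7: a=7^2·(≡2), b=7^0·(≡3) mod 7; (2|7)=+1, (3|7)=-1; (−1)^{2·0·3}·(+1)^0·(-1)^2 = +1.
v=31: a=31^3·(≡26), b=31^2·(≡15) mod 31; (26|31)=-1, (15|31)=-1; (−1)^{3·2·15}·(-1)^2·(-1)^3 = -1.
v=17: a=17^3·(≡3), b=17^2·(≡8) mod 17; (3|17)=-1, (8|17)=+1; (−1)^{3·2·8}·(-1)^2·(+1)^3 = +1.
v=11: a=11^-2·(≡2), b=11^-4·(≡6) mod 11; (2|11)=-1, (6|11)=-1; (−1)^{-2·-4·5}·(-1)^-4·(-1)^-2 = +1.
v=5: a=5^-4·(≡2), b=5^0·(≡3) mod 5; (2|5)=-1, (3|5)=-1; (−1)^{-4·0·2}·(-1)^0·(-1)^-4 = +1.
v=3: a=3^4·(≡2), b=3^2·(≡1) mod 3; (2|3)=-1, (1|3)=+1; (−1)^{4·2·1}·(-1)^2·(+1)^4 = +1.
v=23: a=23^2·(≡19), b=23^2·(≡18) mod 23; (19|23)=-1, (18|23)=+1; (−1)^{2·2·11}·(-1)^2·(+1)^2 = +1.
v=∞: 527 > 0 and 13 > 0  ⇒  (a,b)_∞ = +1.
Ram(527, 13) = {13, 31}; no ℚ_13-point on the conic.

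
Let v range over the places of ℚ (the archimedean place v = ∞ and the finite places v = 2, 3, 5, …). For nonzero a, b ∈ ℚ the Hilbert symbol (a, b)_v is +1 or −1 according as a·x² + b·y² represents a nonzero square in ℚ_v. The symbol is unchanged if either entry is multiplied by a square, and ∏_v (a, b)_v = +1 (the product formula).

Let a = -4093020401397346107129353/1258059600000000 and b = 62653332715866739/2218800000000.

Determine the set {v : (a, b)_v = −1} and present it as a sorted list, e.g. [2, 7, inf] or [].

(a, b) ≡ (-357, 10353) mod (ℚ^×)²; places V = {2, 3, 5, 7, 11, 17, 19, 29, 37, 43, ∞}.
(a,b)_5: α=-8, u≡2; β=-8, v≡3 (mod 5); (2|5)=-1, (3|5)=-1; sign (−1)^0·-1^-8·-1^-8 = +1.
(a,b)_2: α=-10, β=-10; u≡3, v≡1 (mod 8); ε(u)ε(v)=1·0, αω(v)=-10·0, βω(u)=-10·1; sum ≡ 0  ⇒  +1.
(a,b)_17: α=1, u≡9; β=1, v≡3 (mod 17); (9|17)=+1, (3|17)=-1; sign (−1)^0·+1^1·-1^1 = -1.
(a,b)_19: α=8, u≡4; β=4, v≡5 (mod 19); (4|19)=+1, (5|19)=+1; sign (−1)^0·+1^4·+1^8 = +1.
(a,b)_7: α=-1, u≡5; β=1, v≡2 (mod 7); (5|7)=-1, (2|7)=+1; sign (−1)^1·-1^1·+1^-1 = +1.
(a,b)_∞: sgn(-357)=−, sgn(10353)=+, so +1.
(a,b)_3: α=-5, u≡1; β=-1, v≡1 (mod 3); (1|3)=+1, (1|3)=+1; sign (−1)^1·+1^-1·+1^-5 = -1.
(a,b)_37: α=2, u≡6; β=2, v≡12 (mod 37); (6|37)=-1, (12|37)=+1; sign (−1)^0·-1^2·+1^2 = +1.
(a,b)_11: α=4, u≡2; β=2, v≡8 (mod 11); (2|11)=-1, (8|11)=-1; sign (−1)^0·-1^2·-1^4 = +1.
(a,b)_43: α=-2, u≡29; β=-2, v≡3 (mod 43); (29|43)=-1, (3|43)=-1; sign (−1)^0·-1^-2·-1^-2 = +1.
(a,b)_29: α=4, u≡23; β=3, v≡23 (mod 29); (23|29)=+1, (23|29)=+1; sign (−1)^0·+1^3·+1^4 = +1.
Ram(-357, 10353) = {3, 17}; no ℚ_3-point on the conic.

[3, 17]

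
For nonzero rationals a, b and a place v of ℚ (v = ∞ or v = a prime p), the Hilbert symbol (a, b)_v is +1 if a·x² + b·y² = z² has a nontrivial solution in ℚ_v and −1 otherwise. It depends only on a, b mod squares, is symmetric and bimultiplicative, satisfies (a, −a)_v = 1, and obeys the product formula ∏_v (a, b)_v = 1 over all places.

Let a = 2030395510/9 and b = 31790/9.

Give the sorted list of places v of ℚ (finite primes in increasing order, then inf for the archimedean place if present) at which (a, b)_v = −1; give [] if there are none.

(a, b) ≡ (24310, 110) mod (ℚ^×)²; places V = {2, 3, 5, 11, 13, 17, ∞}.
(a,b)_11: α=1, u≡10; β=1, v≡7 (mod 11); (10|11)=-1, (7|11)=-1; sign (−1)^1·-1^1·-1^1 = -1.
(a,b)_∞: sgn(24310)=+, sgn(110)=+, so +1.
(a,b)_5: α=1, u≡3; β=1, v≡2 (mod 5); (3|5)=-1, (2|5)=-1; sign (−1)^0·-1^1·-1^1 = +1.
(a,b)_13: α=1, u≡11; β=0, v≡2 (mod 13); (11|13)=-1, (2|13)=-1; sign (−1)^0·-1^0·-1^1 = -1.
(a,b)_3: α=-2, u≡1; β=-2, v≡2 (mod 3); (1|3)=+1, (2|3)=-1; sign (−1)^0·+1^-2·-1^-2 = +1.
(a,b)_17: α=5, u≡4; β=2, v≡16 (mod 17); (4|17)=+1, (16|17)=+1; sign (−1)^0·+1^2·+1^5 = +1.
(a,b)_2: α=1, β=1; u≡3, v≡7 (mod 8); ε(u)ε(v)=1·1, αω(v)=1·0, βω(u)=1·1; sum ≡ 0  ⇒  +1.
Ram(24310, 110) = {11, 13}; no ℚ_11-point on the conic.

[11, 13]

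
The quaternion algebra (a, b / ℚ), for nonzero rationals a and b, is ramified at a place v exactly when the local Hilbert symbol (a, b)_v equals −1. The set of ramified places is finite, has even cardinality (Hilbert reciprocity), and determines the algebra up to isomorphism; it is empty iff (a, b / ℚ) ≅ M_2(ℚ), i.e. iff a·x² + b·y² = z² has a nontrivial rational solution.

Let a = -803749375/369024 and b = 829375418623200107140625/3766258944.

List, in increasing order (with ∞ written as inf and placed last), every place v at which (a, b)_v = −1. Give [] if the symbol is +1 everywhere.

(a, b) ≡ (-14586, 357) mod (ℚ^×)²; places V = {2, 3, 5, 7, 11, 13, 17, 23, 31, ∞}.
(a,b)_13: α=1, u≡12; β=6, v≡7 (mod 13); (12|13)=+1, (7|13)=-1; sign (−1)^0·+1^6·-1^1 = -1.
(a,b)_7: α=0, u≡1; β=-1, v≡1 (mod 7); (1|7)=+1, (1|7)=+1; sign (−1)^0·+1^-1·+1^0 = +1.
(a,b)_11: α=1, u≡5; β=4, v≡4 (mod 11); (5|11)=+1, (4|11)=+1; sign (−1)^0·+1^4·+1^1 = +1.
(a,b)_3: α=-1, u≡1; β=-7, v≡2 (mod 3); (1|3)=+1, (2|3)=-1; sign (−1)^1·+1^-7·-1^-1 = +1.
(a,b)_23: α=2, u≡10; β=2, v≡2 (mod 23); (10|23)=-1, (2|23)=+1; sign (−1)^0·-1^2·+1^2 = +1.
(a,b)_∞: sgn(-14586)=−, sgn(357)=+, so +1.
(a,b)_17: α=1, u≡1; β=5, v≡4 (mod 17); (1|17)=+1, (4|17)=+1; sign (−1)^0·+1^5·+1^1 = +1.
(a,b)_5: α=4, u≡4; β=6, v≡3 (mod 5); (4|5)=+1, (3|5)=-1; sign (−1)^0·+1^6·-1^4 = +1.
(a,b)_31: α=-2, u≡15; β=-2, v≡5 (mod 31); (15|31)=-1, (5|31)=+1; sign (−1)^0·-1^-2·+1^-2 = +1.
(a,b)_2: α=-7, β=-8; u≡3, v≡5 (mod 8); ε(u)ε(v)=1·0, αω(v)=-7·1, βω(u)=-8·1; sum ≡ 1  ⇒  -1.
(-14586, 357 / ℚ) ramifies at {2, 13}: a division algebra.

[2, 13]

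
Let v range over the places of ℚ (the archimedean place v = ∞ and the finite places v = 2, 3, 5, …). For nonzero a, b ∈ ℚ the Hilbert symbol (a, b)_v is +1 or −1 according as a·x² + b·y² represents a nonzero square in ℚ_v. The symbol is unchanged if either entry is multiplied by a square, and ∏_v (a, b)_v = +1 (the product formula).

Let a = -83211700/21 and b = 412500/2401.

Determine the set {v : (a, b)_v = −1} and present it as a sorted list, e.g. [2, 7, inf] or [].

[5, 11]

Mod squares: a ≡ -273, b ≡ 165. Check v ∈ {∞, 2, 3, 5, 7, 11, 13, 23}.
v=7: a=7^-1·(≡3), b=7^-4·(≡4) mod 7; (3|7)=-1, (4|7)=+1; (−1)^{-1·-4·3}·(-1)^-4·(+1)^-1 = +1.
v=11: a=11^2·(≡2), b=11^1·(≡4) mod 11; (2|11)=-1, (4|11)=+1; (−1)^{2·1·5}·(-1)^1·(+1)^2 = -1.
v=2: v_2(a)=2, v_2(b)=2; units ≡ 7, 5 (mod 8); ε·ε+αω+βω = 1·0+2·1+2·0 ≡ 0  ⇒  (a,b)_2 = +1.
v=13: a=13^1·(≡5), b=13^0·(≡4) mod 13; (5|13)=-1, (4|13)=+1; (−1)^{1·0·6}·(-1)^0·(+1)^1 = +1.
v=5: a=5^2·(≡2), b=5^5·(≡2) mod 5; (2|5)=-1, (2|5)=-1; (−1)^{2·5·2}·(-1)^5·(-1)^2 = -1.
v=3: a=3^-1·(≡2), b=3^1·(≡1) mod 3; (2|3)=-1, (1|3)=+1; (−1)^{-1·1·1}·(-1)^1·(+1)^-1 = +1.
v=23: a=23^2·(≡13), b=23^0·(≡2) mod 23; (13|23)=+1, (2|23)=+1; (−1)^{2·0·11}·(+1)^0·(+1)^2 = +1.
v=∞: -273 < 0 and 165 > 0  ⇒  (a,b)_∞ = +1.
(-273, 165 / ℚ) ramifies at {5, 11}: a division algebra.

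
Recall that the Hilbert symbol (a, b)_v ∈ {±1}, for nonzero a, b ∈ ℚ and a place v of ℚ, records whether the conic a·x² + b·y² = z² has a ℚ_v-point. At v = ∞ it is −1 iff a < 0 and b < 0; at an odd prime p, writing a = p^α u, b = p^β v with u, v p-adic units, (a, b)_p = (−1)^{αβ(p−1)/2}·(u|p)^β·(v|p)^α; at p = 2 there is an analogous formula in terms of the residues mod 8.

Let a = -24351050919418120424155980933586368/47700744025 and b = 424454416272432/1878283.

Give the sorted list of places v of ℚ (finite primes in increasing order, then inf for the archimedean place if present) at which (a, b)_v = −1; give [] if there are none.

(a, b) ≡ (-1363783, 2022161) mod (ℚ^×)²; places V = {2, 3, 5, 7, 11, 13, 17, 19, 29, 31, 37, 41, 43, ∞}.
(a,b)_37: α=3, u≡21; β=1, v≡36 (mod 37); (21|37)=+1, (36|37)=+1; sign (−1)^0·+1^1·+1^3 = +1.
(a,b)_29: α=5, u≡21; β=2, v≡28 (mod 29); (21|29)=-1, (28|29)=+1; sign (−1)^0·-1^2·+1^5 = +1.
(a,b)_3: α=2, u≡2; β=4, v≡2 (mod 3); (2|3)=-1, (2|3)=-1; sign (−1)^0·-1^4·-1^2 = +1.
(a,b)_17: α=2, u≡4; β=0, v≡12 (mod 17); (4|17)=+1, (12|17)=-1; sign (−1)^0·+1^0·-1^2 = +1.
(a,b)_31: α=3, u≡30; β=1, v≡8 (mod 31); (30|31)=-1, (8|31)=+1; sign (−1)^1·-1^1·+1^3 = +1.
(a,b)_19: α=-4, u≡13; β=-2, v≡2 (mod 19); (13|19)=-1, (2|19)=-1; sign (−1)^0·-1^-2·-1^-4 = +1.
(a,b)_5: α=-2, u≡2; β=0, v≡4 (mod 5); (2|5)=-1, (4|5)=+1; sign (−1)^0·-1^0·+1^-2 = +1.
(a,b)_13: α=4, u≡2; β=2, v≡6 (mod 13); (2|13)=-1, (6|13)=-1; sign (−1)^0·-1^2·-1^4 = +1.
(a,b)_41: α=3, u≡38; β=1, v≡10 (mod 41); (38|41)=-1, (10|41)=+1; sign (−1)^0·-1^1·+1^3 = -1.
(a,b)_11: α=-4, u≡10; β=-2, v≡9 (mod 11); (10|11)=-1, (9|11)=+1; sign (−1)^0·-1^-2·+1^-4 = +1.
(a,b)_∞: sgn(-1363783)=−, sgn(2022161)=+, so +1.
(a,b)_2: α=6, β=4; u≡1, v≡1 (mod 8); ε(u)ε(v)=0·0, αω(v)=6·0, βω(u)=4·0; sum ≡ 0  ⇒  +1.
(a,b)_7: α=4, u≡6; β=2, v≡1 (mod 7); (6|7)=-1, (1|7)=+1; sign (−1)^0·-1^2·+1^4 = +1.
(a,b)_43: α=0, u≡29; β=-1, v≡5 (mod 43); (29|43)=-1, (5|43)=-1; sign (−1)^0·-1^-1·-1^0 = -1.
Ram(-1363783, 2022161) = {41, 43}; no ℚ_41-point on the conic.

[41, 43]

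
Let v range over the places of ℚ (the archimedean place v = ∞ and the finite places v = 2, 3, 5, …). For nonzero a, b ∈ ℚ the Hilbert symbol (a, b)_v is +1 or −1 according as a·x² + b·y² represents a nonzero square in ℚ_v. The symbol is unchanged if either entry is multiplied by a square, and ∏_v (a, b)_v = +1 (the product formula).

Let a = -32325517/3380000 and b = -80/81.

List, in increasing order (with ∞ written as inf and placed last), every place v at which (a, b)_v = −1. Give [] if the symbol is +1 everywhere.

[19, inf]

(a, b) ≡ (-266, -5) mod (ℚ^×)²; places V = {2, 3, 5, 7, 13, 17, 19, 29, ∞}.
(a,b)_19: α=1, u≡9; β=0, v≡3 (mod 19); (9|19)=+1, (3|19)=-1; sign (−1)^0·+1^0·-1^1 = -1.
(a,b)_5: α=-4, u≡1; β=1, v≡4 (mod 5); (1|5)=+1, (4|5)=+1; sign (−1)^0·+1^1·+1^-4 = +1.
(a,b)_7: α=1, u≡4; β=0, v≡1 (mod 7); (4|7)=+1, (1|7)=+1; sign (−1)^0·+1^0·+1^1 = +1.
(a,b)_29: α=2, u≡16; β=0, v≡23 (mod 29); (16|29)=+1, (23|29)=+1; sign (−1)^0·+1^0·+1^2 = +1.
(a,b)_13: α=-2, u≡6; β=0, v≡8 (mod 13); (6|13)=-1, (8|13)=-1; sign (−1)^0·-1^0·-1^-2 = +1.
(a,b)_3: α=0, u≡1; β=-4, v≡1 (mod 3); (1|3)=+1, (1|3)=+1; sign (−1)^0·+1^-4·+1^0 = +1.
(a,b)_∞: sgn(-266)=−, sgn(-5)=−, so -1.
(a,b)_2: α=-5, β=4; u≡3, v≡3 (mod 8); ε(u)ε(v)=1·1, αω(v)=-5·1, βω(u)=4·1; sum ≡ 0  ⇒  +1.
(a,b)_17: α=2, u≡14; β=0, v≡3 (mod 17); (14|17)=-1, (3|17)=-1; sign (−1)^0·-1^0·-1^2 = +1.
(-266, -5 / ℚ) ramifies at {19, ∞}: a division algebra.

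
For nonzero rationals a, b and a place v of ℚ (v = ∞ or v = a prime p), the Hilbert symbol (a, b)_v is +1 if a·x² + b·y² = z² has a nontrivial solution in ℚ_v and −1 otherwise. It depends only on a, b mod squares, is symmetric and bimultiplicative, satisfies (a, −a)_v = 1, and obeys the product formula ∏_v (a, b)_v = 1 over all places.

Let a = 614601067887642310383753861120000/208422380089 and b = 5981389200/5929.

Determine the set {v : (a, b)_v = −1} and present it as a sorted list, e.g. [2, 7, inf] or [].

[13, 29, 43, 47]

Mod squares: a ≡ 928776823, b ≡ 1661497. Check v ∈ {∞, 2, 3, 5, 7, 11, 13, 17, 23, 29, 43, 47, 53}.
v=11: a=11^-6·(≡7), b=11^-2·(≡10) mod 11; (7|11)=-1, (10|11)=-1; (−1)^{-6·-2·5}·(-1)^-2·(-1)^-6 = +1.
v=5: a=5^4·(≡3), b=5^2·(≡2) mod 5; (3|5)=-1, (2|5)=-1; (−1)^{4·2·2}·(-1)^2·(-1)^4 = +1.
v=23: a=23^3·(≡8), b=23^1·(≡5) mod 23; (8|23)=+1, (5|23)=-1; (−1)^{3·1·11}·(+1)^1·(-1)^3 = +1.
v=53: a=53^3·(≡21), b=53^1·(≡30) mod 53; (21|53)=-1, (30|53)=-1; (−1)^{3·1·26}·(-1)^1·(-1)^3 = +1.
v=43: a=43^1·(≡26), b=43^0·(≡5) mod 43; (26|43)=-1, (5|43)=-1; (−1)^{1·0·21}·(-1)^0·(-1)^1 = -1.
v=3: a=3^4·(≡1), b=3^2·(≡1) mod 3; (1|3)=+1, (1|3)=+1; (−1)^{4·2·1}·(+1)^2·(+1)^4 = +1.
v=2: v_2(a)=14, v_2(b)=4; units ≡ 7, 1 (mod 8); ε·ε+αω+βω = 1·0+14·0+4·0 ≡ 0  ⇒  (a,b)_2 = +1.
v=7: a=7^-6·(≡1), b=7^-2·(≡5) mod 7; (1|7)=+1, (5|7)=-1; (−1)^{-6·-2·3}·(+1)^-2·(-1)^-6 = +1.
v=29: a=29^3·(≡6), b=29^1·(≡10) mod 29; (6|29)=+1, (10|29)=-1; (−1)^{3·1·14}·(+1)^1·(-1)^3 = -1.
v=∞: 928776823 > 0 and 1661497 > 0  ⇒  (a,b)_∞ = +1.
v=13: a=13^1·(≡8), b=13^0·(≡7) mod 13; (8|13)=-1, (7|13)=-1; (−1)^{1·0·6}·(-1)^0·(-1)^1 = -1.
v=47: a=47^3·(≡42), b=47^1·(≡28) mod 47; (42|47)=+1, (28|47)=+1; (−1)^{3·1·23}·(+1)^1·(+1)^3 = -1.
v=17: a=17^2·(≡1), b=17^0·(≡2) mod 17; (1|17)=+1, (2|17)=+1; (−1)^{2·0·8}·(+1)^0·(+1)^2 = +1.
Ram(928776823, 1661497) = {13, 29, 43, 47}; no ℚ_13-point on the conic.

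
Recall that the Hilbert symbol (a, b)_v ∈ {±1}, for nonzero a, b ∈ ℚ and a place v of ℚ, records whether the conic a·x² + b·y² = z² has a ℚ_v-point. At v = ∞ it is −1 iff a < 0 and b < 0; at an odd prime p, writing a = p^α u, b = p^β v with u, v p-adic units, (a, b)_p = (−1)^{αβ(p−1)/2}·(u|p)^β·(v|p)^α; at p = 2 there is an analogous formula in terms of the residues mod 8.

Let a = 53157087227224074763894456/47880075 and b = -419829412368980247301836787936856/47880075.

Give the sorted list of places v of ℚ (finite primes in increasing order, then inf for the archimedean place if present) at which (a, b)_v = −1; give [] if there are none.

Mod squares: a ≡ 8778, b ≡ -1587138. Check v ∈ {∞, 2, 3, 5, 7, 11, 17, 19, 23, 31, 47, 53}.
v=5: a=5^-2·(≡2), b=5^-2·(≡3) mod 5; (2|5)=-1, (3|5)=-1; (−1)^{-2·-2·2}·(-1)^-2·(-1)^-2 = +1.
v=19: a=19^3·(≡16), b=19^4·(≡10) mod 19; (16|19)=+1, (10|19)=-1; (−1)^{3·4·9}·(+1)^4·(-1)^3 = -1.
v=47: a=47^-2·(≡17), b=47^-2·(≡19) mod 47; (17|47)=+1, (19|47)=-1; (−1)^{-2·-2·23}·(+1)^-2·(-1)^-2 = +1.
v=3: a=3^-1·(≡1), b=3^-1·(≡1) mod 3; (1|3)=+1, (1|3)=+1; (−1)^{-1·-1·1}·(+1)^-1·(+1)^-1 = -1.
v=17: a=17^-2·(≡12), b=17^-2·(≡1) mod 17; (12|17)=-1, (1|17)=+1; (−1)^{-2·-2·8}·(-1)^-2·(+1)^-2 = +1.
v=∞: 8778 > 0 and -1587138 < 0  ⇒  (a,b)_∞ = +1.
v=31: a=31^2·(≡28), b=31^3·(≡8) mod 31; (28|31)=+1, (8|31)=+1; (−1)^{2·3·15}·(+1)^3·(+1)^2 = +1.
v=7: a=7^3·(≡1), b=7^3·(≡3) mod 7; (1|7)=+1, (3|7)=-1; (−1)^{3·3·3}·(+1)^3·(-1)^3 = +1.
v=11: a=11^3·(≡6), b=11^4·(≡6) mod 11; (6|11)=-1, (6|11)=-1; (−1)^{3·4·5}·(-1)^4·(-1)^3 = -1.
v=53: a=53^4·(≡48), b=53^5·(≡11) mod 53; (48|53)=-1, (11|53)=+1; (−1)^{4·5·26}·(-1)^5·(+1)^4 = -1.
v=2: v_2(a)=3, v_2(b)=3; units ≡ 5, 7 (mod 8); ε·ε+αω+βω = 0·1+3·0+3·1 ≡ 1  ⇒  (a,b)_2 = -1.
v=23: a=23^4·(≡19), b=23^5·(≡11) mod 23; (19|23)=-1, (11|23)=-1; (−1)^{4·5·11}·(-1)^5·(-1)^4 = -1.
Ram(8778, -1587138) = {2, 3, 11, 19, 23, 53}; no ℚ_2-point on the conic.

[2, 3, 11, 19, 23, 53]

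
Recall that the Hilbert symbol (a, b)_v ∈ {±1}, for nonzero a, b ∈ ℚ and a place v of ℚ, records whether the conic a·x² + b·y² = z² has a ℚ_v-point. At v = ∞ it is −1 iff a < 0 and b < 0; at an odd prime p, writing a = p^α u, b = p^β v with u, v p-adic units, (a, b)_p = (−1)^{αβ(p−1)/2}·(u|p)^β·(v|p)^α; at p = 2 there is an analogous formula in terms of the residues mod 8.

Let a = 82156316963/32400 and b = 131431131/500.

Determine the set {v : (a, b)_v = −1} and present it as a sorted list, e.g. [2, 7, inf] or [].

[2, 5, 13, 37]

Mod squares: a ≡ 184667, b ≡ 1495. Check v ∈ {∞, 2, 3, 5, 7, 13, 17, 23, 29, 31, 37}.
v=23: a=23^3·(≡16), b=23^1·(≡19) mod 23; (16|23)=+1, (19|23)=-1; (−1)^{3·1·11}·(+1)^1·(-1)^3 = +1.
v=37: a=37^1·(≡25), b=37^0·(≡17) mod 37; (25|37)=+1, (17|37)=-1; (−1)^{1·0·18}·(+1)^0·(-1)^1 = -1.
v=∞: 184667 > 0 and 1495 > 0  ⇒  (a,b)_∞ = +1.
v=17: a=17^0·(≡15), b=17^2·(≡9) mod 17; (15|17)=+1, (9|17)=+1; (−1)^{0·2·8}·(+1)^2·(+1)^0 = +1.
v=31: a=31^1·(≡8), b=31^0·(≡7) mod 31; (8|31)=+1, (7|31)=+1; (−1)^{1·0·15}·(+1)^0·(+1)^1 = +1.
v=29: a=29^2·(≡24), b=29^0·(≡4) mod 29; (24|29)=+1, (4|29)=+1; (−1)^{2·0·14}·(+1)^0·(+1)^2 = +1.
v=3: a=3^-4·(≡2), b=3^2·(≡1) mod 3; (2|3)=-1, (1|3)=+1; (−1)^{-4·2·1}·(-1)^2·(+1)^-4 = +1.
v=13: a=13^0·(≡8), b=13^3·(≡6) mod 13; (8|13)=-1, (6|13)=-1; (−1)^{0·3·6}·(-1)^3·(-1)^0 = -1.
v=7: a=7^1·(≡5), b=7^0·(≡2) mod 7; (5|7)=-1, (2|7)=+1; (−1)^{1·0·3}·(-1)^0·(+1)^1 = +1.
v=2: v_2(a)=-4, v_2(b)=-2; units ≡ 3, 7 (mod 8); ε·ε+αω+βω = 1·1+-4·0+-2·1 ≡ 1  ⇒  (a,b)_2 = -1.
v=5: a=5^-2·(≡3), b=5^-3·(≡4) mod 5; (3|5)=-1, (4|5)=+1; (−1)^{-2·-3·2}·(-1)^-3·(+1)^-2 = -1.
Ram(184667, 1495) = {2, 5, 13, 37}; no ℚ_2-point on the conic.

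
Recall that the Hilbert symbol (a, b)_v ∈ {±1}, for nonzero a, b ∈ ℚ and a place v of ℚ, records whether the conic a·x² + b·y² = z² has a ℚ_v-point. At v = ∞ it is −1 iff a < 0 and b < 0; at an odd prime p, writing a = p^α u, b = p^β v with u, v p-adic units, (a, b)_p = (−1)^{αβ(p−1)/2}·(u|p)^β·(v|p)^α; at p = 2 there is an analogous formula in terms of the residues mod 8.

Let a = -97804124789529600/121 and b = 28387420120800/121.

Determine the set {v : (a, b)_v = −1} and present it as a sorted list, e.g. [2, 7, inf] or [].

(a, b) ≡ (-39, 8398) mod (ℚ^×)²; places V = {2, 3, 5, 11, 13, 17, 19, ∞}.
(a,b)_2: α=10, β=5; u≡1, v≡7 (mod 8); ε(u)ε(v)=0·1, αω(v)=10·0, βω(u)=5·0; sum ≡ 0  ⇒  +1.
(a,b)_13: α=1, u≡1; β=1, v≡10 (mod 13); (1|13)=+1, (10|13)=+1; sign (−1)^0·+1^1·+1^1 = +1.
(a,b)_5: α=2, u≡1; β=2, v≡2 (mod 5); (1|5)=+1, (2|5)=-1; sign (−1)^0·+1^2·-1^2 = +1.
(a,b)_11: α=-2, u≡9; β=-2, v≡4 (mod 11); (9|11)=+1, (4|11)=+1; sign (−1)^0·+1^-2·+1^-2 = +1.
(a,b)_3: α=3, u≡2; β=4, v≡1 (mod 3); (2|3)=-1, (1|3)=+1; sign (−1)^0·-1^4·+1^3 = +1.
(a,b)_∞: sgn(-39)=−, sgn(8398)=+, so +1.
(a,b)_19: α=4, u≡8; β=3, v≡17 (mod 19); (8|19)=-1, (17|19)=+1; sign (−1)^0·-1^3·+1^4 = -1.
(a,b)_17: α=4, u≡6; β=3, v≡13 (mod 17); (6|17)=-1, (13|17)=+1; sign (−1)^0·-1^3·+1^4 = -1.
|Ram(-39, 8398)| = 2, even; anisotropic at {17, 19}.

[17, 19]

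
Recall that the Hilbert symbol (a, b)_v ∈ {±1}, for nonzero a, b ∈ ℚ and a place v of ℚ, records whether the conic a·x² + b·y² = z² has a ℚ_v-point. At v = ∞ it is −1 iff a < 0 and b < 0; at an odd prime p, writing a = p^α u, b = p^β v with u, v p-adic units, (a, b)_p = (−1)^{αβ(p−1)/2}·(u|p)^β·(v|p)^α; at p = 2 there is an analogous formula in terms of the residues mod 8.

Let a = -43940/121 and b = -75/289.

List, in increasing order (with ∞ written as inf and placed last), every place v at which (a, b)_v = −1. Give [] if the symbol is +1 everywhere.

(a, b) ≡ (-65, -3) mod (ℚ^×)²; places V = {2, 3, 5, 11, 13, 17, ∞}.
(a,b)_3: α=0, u≡1; β=1, v≡2 (mod 3); (1|3)=+1, (2|3)=-1; sign (−1)^0·+1^1·-1^0 = +1.
(a,b)_17: α=0, u≡11; β=-2, v≡10 (mod 17); (11|17)=-1, (10|17)=-1; sign (−1)^0·-1^-2·-1^0 = +1.
(a,b)_13: α=3, u≡8; β=0, v≡1 (mod 13); (8|13)=-1, (1|13)=+1; sign (−1)^0·-1^0·+1^3 = +1.
(a,b)_5: α=1, u≡2; β=2, v≡3 (mod 5); (2|5)=-1, (3|5)=-1; sign (−1)^0·-1^2·-1^1 = -1.
(a,b)_2: α=2, β=0; u≡7, v≡5 (mod 8); ε(u)ε(v)=1·0, αω(v)=2·1, βω(u)=0·0; sum ≡ 0  ⇒  +1.
(a,b)_11: α=-2, u≡5; β=0, v≡8 (mod 11); (5|11)=+1, (8|11)=-1; sign (−1)^0·+1^0·-1^-2 = +1.
(a,b)_∞: sgn(-65)=−, sgn(-3)=−, so -1.
Ram(-65, -3) = {5, ∞}; no ℚ_5-point on the conic.

[5, inf]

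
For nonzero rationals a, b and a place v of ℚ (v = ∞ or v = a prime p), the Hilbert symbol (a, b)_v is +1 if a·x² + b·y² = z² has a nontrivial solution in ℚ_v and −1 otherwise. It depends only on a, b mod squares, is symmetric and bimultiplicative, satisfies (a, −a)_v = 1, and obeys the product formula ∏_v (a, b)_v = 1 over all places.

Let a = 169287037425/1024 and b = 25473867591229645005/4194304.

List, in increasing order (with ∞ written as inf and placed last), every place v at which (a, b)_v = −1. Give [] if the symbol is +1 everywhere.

[3, 5, 17, 23]

Mod squares: a ≡ 690897, b ≡ 5. Check v ∈ {∞, 2, 3, 5, 11, 17, 19, 23, 31}.
v=5: a=5^2·(≡3), b=5^1·(≡4) mod 5; (3|5)=-1, (4|5)=+1; (−1)^{2·1·2}·(-1)^1·(+1)^2 = -1.
v=23: a=23^1·(≡12), b=23^2·(≡5) mod 23; (12|23)=+1, (5|23)=-1; (−1)^{1·2·11}·(+1)^2·(-1)^1 = -1.
v=17: a=17^1·(≡11), b=17^2·(≡3) mod 17; (11|17)=-1, (3|17)=-1; (−1)^{1·2·8}·(-1)^2·(-1)^1 = -1.
v=11: a=11^2·(≡9), b=11^4·(≡4) mod 11; (9|11)=+1, (4|11)=+1; (−1)^{2·4·5}·(+1)^4·(+1)^2 = +1.
v=∞: 690897 > 0 and 5 > 0  ⇒  (a,b)_∞ = +1.
v=3: a=3^5·(≡1), b=3^8·(≡2) mod 3; (1|3)=+1, (2|3)=-1; (−1)^{5·8·1}·(+1)^8·(-1)^5 = -1.
v=31: a=31^1·(≡29), b=31^2·(≡7) mod 31; (29|31)=-1, (7|31)=+1; (−1)^{1·2·15}·(-1)^2·(+1)^1 = +1.
v=19: a=19^1·(≡11), b=19^2·(≡4) mod 19; (11|19)=+1, (4|19)=+1; (−1)^{1·2·9}·(+1)^2·(+1)^1 = +1.
v=2: v_2(a)=-10, v_2(b)=-22; units ≡ 1, 5 (mod 8); ε·ε+αω+βω = 0·0+-10·1+-22·0 ≡ 0  ⇒  (a,b)_2 = +1.
(690897, 5 / ℚ) ramifies at {3, 5, 17, 23}: a division algebra.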